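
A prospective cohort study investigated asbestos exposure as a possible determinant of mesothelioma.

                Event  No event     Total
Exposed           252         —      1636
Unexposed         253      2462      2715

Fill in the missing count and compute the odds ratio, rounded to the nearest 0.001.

The missing cell is in the exposed row: 1636 − 252 = 1384.
So a = 252, b = 1384, c = 253, d = 2462.
OR = (a·d)/(b·c) = (252 × 2462) / (1384 × 253) = 620424 / 350152 = 1.77187

1.772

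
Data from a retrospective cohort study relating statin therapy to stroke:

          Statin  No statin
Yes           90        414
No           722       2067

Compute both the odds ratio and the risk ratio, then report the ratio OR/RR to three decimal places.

Reading the table with exposure as columns: a = 90 (Statin, case), b = 722 (Statin, non-case), c = 414 (No statin, case), d = 2067.
OR = (90·2067)/(722·414) = 186030/298908 = 0.62237
Risk in exposed = 90/812 = 0.11084; risk in unexposed = 414/2481 = 0.16687; RR = 0.66422
OR/RR = 0.62237 / 0.66422 = 0.93698
The outcome is not rare, so the OR lies further from 1 than the RR.

0.937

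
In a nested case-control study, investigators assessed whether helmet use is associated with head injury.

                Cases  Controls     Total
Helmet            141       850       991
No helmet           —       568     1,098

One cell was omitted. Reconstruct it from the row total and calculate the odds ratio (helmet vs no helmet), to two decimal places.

The missing cell is in the unexposed row: 1098 − 568 = 530.
So a = 141, b = 850, c = 530, d = 568.
OR = (a·d)/(b·c) = (141 × 568) / (850 × 530) = 80088 / 450500 = 0.17778

0.18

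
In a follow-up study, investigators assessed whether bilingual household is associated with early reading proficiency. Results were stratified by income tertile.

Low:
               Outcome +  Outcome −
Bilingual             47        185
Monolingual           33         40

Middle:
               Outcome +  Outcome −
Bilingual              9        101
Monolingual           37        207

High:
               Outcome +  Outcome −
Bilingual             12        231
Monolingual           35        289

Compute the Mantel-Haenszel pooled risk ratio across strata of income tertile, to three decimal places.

0.471

RR_MH = Σ(aᵢ·n₀ᵢ/nᵢ) / Σ(cᵢ·n₁ᵢ/nᵢ), with n₁ᵢ = aᵢ+bᵢ (exposed), n₀ᵢ = cᵢ+dᵢ (unexposed), nᵢ = n₁ᵢ+n₀ᵢ.
Stratum 1 (Low): n₁ = 232, n₀ = 73, n = 305; a·n₀/n = 47·73/305 = 11.2492; c·n₁/n = 33·232/305 = 25.1016
Stratum 2 (Middle): n₁ = 110, n₀ = 244, n = 354; a·n₀/n = 9·244/354 = 6.2034; c·n₁/n = 37·110/354 = 11.4972
Stratum 3 (High): n₁ = 243, n₀ = 324, n = 567; a·n₀/n = 12·324/567 = 6.8571; c·n₁/n = 35·243/567 = 15.0000
RR_MH = (11.2492 + 6.2034 + 6.8571) / (25.1016 + 11.4972 + 15.0000) = 24.3097 / 51.5988 = 0.47113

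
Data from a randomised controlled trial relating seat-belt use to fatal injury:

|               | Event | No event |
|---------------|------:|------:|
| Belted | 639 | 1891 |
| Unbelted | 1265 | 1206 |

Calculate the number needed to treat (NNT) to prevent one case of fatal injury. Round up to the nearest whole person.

Risk in treated group = 639/2530 = 0.25257; risk in control = 1265/2471 = 0.51194.
Absolute risk reduction = 0.51194 − 0.25257 = 0.25937
NNT = 1 / ARR = 1 / 0.25937 = 3.856 → round up → 4

4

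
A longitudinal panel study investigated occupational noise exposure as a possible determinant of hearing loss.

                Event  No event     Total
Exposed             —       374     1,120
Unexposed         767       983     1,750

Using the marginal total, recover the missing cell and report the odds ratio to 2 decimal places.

2.56

The missing cell is in the exposed row: 1120 − 374 = 746.
So a = 746, b = 374, c = 767, d = 983.
OR = (a·d)/(b·c) = (746 × 983) / (374 × 767) = 733318 / 286858 = 2.55638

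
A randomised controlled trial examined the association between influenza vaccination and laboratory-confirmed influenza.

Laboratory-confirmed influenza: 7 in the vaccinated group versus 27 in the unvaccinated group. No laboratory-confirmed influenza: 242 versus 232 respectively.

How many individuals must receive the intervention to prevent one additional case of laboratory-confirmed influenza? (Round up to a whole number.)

Risk in treated group = 7/249 = 0.02811; risk in control = 27/259 = 0.10425.
Absolute risk reduction = 0.10425 − 0.02811 = 0.07613
NNT = 1 / ARR = 1 / 0.07613 = 13.135 → round up → 14

14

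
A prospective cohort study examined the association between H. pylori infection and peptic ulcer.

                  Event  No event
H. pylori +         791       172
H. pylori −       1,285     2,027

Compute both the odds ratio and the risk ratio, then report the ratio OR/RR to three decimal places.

Cells: a = 791, b = 172, c = 1285, d = 2027.
OR = (791·2027)/(172·1285) = 1603357/221020 = 7.25435
Risk in exposed = 791/963 = 0.82139; risk in unexposed = 1285/3312 = 0.38798; RR = 2.11708
OR/RR = 7.25435 / 2.11708 = 3.42658
The outcome is not rare, so the OR lies further from 1 than the RR.

3.427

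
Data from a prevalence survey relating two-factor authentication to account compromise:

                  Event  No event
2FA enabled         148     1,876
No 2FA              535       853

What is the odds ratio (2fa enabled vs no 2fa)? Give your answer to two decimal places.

0.13

Cells: a = 148, b = 1876, c = 535, d = 853.
OR = (a·d)/(b·c) = (148 × 853) / (1876 × 535) = 126244 / 1003660 = 0.12578
Exposure is associated with lower odds of account compromise (OR = 0.13 < 1).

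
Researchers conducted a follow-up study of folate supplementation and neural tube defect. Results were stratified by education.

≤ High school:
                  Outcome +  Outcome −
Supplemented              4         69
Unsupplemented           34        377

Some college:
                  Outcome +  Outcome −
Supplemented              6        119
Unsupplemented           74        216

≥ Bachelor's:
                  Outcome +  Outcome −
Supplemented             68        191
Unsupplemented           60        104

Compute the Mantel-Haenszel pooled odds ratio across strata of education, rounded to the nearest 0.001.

OR_MH = Σ(aᵢdᵢ/nᵢ) / Σ(bᵢcᵢ/nᵢ), where nᵢ is the stratum total.
Stratum 1 (≤ High school): n = 484; a·d/n = 4·377/484 = 3.1157; b·c/n = 69·34/484 = 4.8471
Stratum 2 (Some college): n = 415; a·d/n = 6·216/415 = 3.1229; b·c/n = 119·74/415 = 21.2193
Stratum 3 (≥ Bachelor's): n = 423; a·d/n = 68·104/423 = 16.7187; b·c/n = 191·60/423 = 27.0922
OR_MH = (3.1157 + 3.1229 + 16.7187) / (4.8471 + 21.2193 + 27.0922) = 22.9573 / 53.1586 = 0.43186

0.432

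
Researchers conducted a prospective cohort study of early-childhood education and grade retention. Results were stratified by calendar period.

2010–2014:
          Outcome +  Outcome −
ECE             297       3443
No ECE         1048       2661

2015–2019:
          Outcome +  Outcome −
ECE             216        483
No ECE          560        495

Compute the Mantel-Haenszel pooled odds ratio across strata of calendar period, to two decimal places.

OR_MH = Σ(aᵢdᵢ/nᵢ) / Σ(bᵢcᵢ/nᵢ), where nᵢ is the stratum total.
Stratum 1 (2010–2014): n = 7449; a·d/n = 297·2661/7449 = 106.0971; b·c/n = 3443·1048/7449 = 484.3958
Stratum 2 (2015–2019): n = 1754; a·d/n = 216·495/1754 = 60.9578; b·c/n = 483·560/1754 = 154.2075
OR_MH = (106.0971 + 60.9578) / (484.3958 + 154.2075) = 167.0549 / 638.6033 = 0.26159

0.26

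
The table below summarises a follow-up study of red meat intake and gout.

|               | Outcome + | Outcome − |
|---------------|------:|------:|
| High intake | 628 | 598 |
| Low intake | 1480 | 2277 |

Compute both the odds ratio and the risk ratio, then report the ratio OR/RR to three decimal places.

1.243

Cells: a = 628, b = 598, c = 1480, d = 2277.
OR = (628·2277)/(598·1480) = 1429956/885040 = 1.61570
Risk in exposed = 628/1226 = 0.51223; risk in unexposed = 1480/3757 = 0.39393; RR = 1.30032
OR/RR = 1.61570 / 1.30032 = 1.24254
The outcome is not rare, so the OR lies further from 1 than the RR.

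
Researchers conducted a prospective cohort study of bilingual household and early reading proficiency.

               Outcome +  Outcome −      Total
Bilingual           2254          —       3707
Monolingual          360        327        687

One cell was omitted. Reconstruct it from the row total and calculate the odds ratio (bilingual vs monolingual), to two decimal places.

1.41

The missing cell is in the exposed row: 3707 − 2254 = 1453.
So a = 2254, b = 1453, c = 360, d = 327.
OR = (a·d)/(b·c) = (2254 × 327) / (1453 × 360) = 737058 / 523080 = 1.40907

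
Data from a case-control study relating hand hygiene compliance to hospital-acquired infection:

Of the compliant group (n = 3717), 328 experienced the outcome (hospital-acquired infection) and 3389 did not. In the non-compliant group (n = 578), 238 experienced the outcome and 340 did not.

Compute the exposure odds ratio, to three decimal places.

0.138

From the description: a = 328, b = 3389, c = 238, d = 340.
OR = (a·d)/(b·c) = (328 × 340) / (3389 × 238) = 111520 / 806582 = 0.13826
Exposure is associated with lower odds of hospital-acquired infection (OR = 0.14 < 1).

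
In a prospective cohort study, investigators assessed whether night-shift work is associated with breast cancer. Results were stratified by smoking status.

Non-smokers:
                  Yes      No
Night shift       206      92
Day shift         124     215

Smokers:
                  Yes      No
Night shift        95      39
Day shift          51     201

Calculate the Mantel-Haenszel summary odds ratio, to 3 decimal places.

5.160

OR_MH = Σ(aᵢdᵢ/nᵢ) / Σ(bᵢcᵢ/nᵢ), where nᵢ is the stratum total.
Stratum 1 (Non-smokers): n = 637; a·d/n = 206·215/637 = 69.5290; b·c/n = 92·124/637 = 17.9089
Stratum 2 (Smokers): n = 386; a·d/n = 95·201/386 = 49.4689; b·c/n = 39·51/386 = 5.1528
OR_MH = (69.5290 + 49.4689) / (17.9089 + 5.1528) = 118.9980 / 23.0618 = 5.15996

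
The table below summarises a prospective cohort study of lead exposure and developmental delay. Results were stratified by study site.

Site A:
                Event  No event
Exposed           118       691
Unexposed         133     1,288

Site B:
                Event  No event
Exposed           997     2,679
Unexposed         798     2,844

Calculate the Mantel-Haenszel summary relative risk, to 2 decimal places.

1.27

RR_MH = Σ(aᵢ·n₀ᵢ/nᵢ) / Σ(cᵢ·n₁ᵢ/nᵢ), with n₁ᵢ = aᵢ+bᵢ (exposed), n₀ᵢ = cᵢ+dᵢ (unexposed), nᵢ = n₁ᵢ+n₀ᵢ.
Stratum 1 (Site A): n₁ = 809, n₀ = 1421, n = 2230; a·n₀/n = 118·1421/2230 = 75.1919; c·n₁/n = 133·809/2230 = 48.2498
Stratum 2 (Site B): n₁ = 3676, n₀ = 3642, n = 7318; a·n₀/n = 997·3642/7318 = 496.1839; c·n₁/n = 798·3676/7318 = 400.8538
RR_MH = (75.1919 + 496.1839) / (48.2498 + 400.8538) = 571.3759 / 449.1036 = 1.27226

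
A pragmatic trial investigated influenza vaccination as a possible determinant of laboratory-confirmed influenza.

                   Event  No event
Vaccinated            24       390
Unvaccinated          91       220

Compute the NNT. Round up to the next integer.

Risk in treated group = 24/414 = 0.05797; risk in control = 91/311 = 0.29260.
Absolute risk reduction = 0.29260 − 0.05797 = 0.23463
NNT = 1 / ARR = 1 / 0.23463 = 4.262 → round up → 5

5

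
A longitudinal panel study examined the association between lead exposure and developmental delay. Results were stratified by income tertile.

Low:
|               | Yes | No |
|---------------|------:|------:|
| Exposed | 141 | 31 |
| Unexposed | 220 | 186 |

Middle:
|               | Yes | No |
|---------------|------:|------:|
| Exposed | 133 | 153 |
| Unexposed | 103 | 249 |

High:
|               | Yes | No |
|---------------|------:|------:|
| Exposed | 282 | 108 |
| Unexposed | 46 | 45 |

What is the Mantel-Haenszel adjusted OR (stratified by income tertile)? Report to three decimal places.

2.641

OR_MH = Σ(aᵢdᵢ/nᵢ) / Σ(bᵢcᵢ/nᵢ), where nᵢ is the stratum total.
Stratum 1 (Low): n = 578; a·d/n = 141·186/578 = 45.3737; b·c/n = 31·220/578 = 11.7993
Stratum 2 (Middle): n = 638; a·d/n = 133·249/638 = 51.9075; b·c/n = 153·103/638 = 24.7006
Stratum 3 (High): n = 481; a·d/n = 282·45/481 = 26.3825; b·c/n = 108·46/481 = 10.3285
OR_MH = (45.3737 + 51.9075 + 26.3825) / (11.7993 + 24.7006 + 10.3285) = 123.6638 / 46.8284 = 2.64078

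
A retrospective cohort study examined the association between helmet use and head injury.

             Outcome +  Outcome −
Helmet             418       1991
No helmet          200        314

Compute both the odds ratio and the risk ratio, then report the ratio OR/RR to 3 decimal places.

Cells: a = 418, b = 1991, c = 200, d = 314.
OR = (418·314)/(1991·200) = 131252/398200 = 0.32961
Risk in exposed = 418/2409 = 0.17352; risk in unexposed = 200/514 = 0.38911; RR = 0.44594
OR/RR = 0.32961 / 0.44594 = 0.73915
The outcome is not rare, so the OR lies further from 1 than the RR.

0.739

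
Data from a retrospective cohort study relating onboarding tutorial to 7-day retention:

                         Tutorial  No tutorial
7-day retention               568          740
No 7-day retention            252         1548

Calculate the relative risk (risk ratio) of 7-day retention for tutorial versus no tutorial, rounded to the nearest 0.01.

Reading the table with exposure as columns: a = 568 (Tutorial, case), b = 252 (Tutorial, non-case), c = 740 (No tutorial, case), d = 1548.
Risk in exposed = 568/820 = 0.69268; risk in unexposed = 740/2288 = 0.32343.
RR = 0.69268 / 0.32343 = 2.14170
The risk among the exposed is 2.14 times that among the unexposed.

2.14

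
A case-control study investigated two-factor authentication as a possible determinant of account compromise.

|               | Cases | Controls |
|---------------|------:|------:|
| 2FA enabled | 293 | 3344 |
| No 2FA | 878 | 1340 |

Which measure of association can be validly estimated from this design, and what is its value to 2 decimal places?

Cells: a = 293, b = 3344, c = 878, d = 1340.
This is a case-control study: participants were sampled on outcome status, so risks in the source population cannot be estimated directly — relative risk is not valid here. The odds ratio is the appropriate measure.
OR = (a·d)/(b·c) = (293 × 1340) / (3344 × 878) = 392620 / 2936032 = 0.13372

0.13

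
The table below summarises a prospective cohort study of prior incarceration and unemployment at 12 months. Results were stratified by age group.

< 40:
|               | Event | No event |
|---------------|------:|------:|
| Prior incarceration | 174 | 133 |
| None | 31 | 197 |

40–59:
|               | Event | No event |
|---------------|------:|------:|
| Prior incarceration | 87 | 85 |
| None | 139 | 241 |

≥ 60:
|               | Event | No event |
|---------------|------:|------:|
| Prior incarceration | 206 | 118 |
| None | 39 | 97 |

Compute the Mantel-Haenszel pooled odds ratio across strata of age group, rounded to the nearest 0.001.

3.720

OR_MH = Σ(aᵢdᵢ/nᵢ) / Σ(bᵢcᵢ/nᵢ), where nᵢ is the stratum total.
Stratum 1 (< 40): n = 535; a·d/n = 174·197/535 = 64.0710; b·c/n = 133·31/535 = 7.7065
Stratum 2 (40–59): n = 552; a·d/n = 87·241/552 = 37.9837; b·c/n = 85·139/552 = 21.4040
Stratum 3 (≥ 60): n = 460; a·d/n = 206·97/460 = 43.4391; b·c/n = 118·39/460 = 10.0043
OR_MH = (64.0710 + 37.9837 + 43.4391) / (7.7065 + 21.4040 + 10.0043) = 145.4939 / 39.1149 = 3.71966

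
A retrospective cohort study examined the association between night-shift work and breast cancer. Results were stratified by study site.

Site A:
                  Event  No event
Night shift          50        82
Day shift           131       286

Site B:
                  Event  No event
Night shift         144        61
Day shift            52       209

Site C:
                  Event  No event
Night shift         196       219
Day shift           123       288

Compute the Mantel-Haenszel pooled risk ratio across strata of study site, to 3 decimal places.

RR_MH = Σ(aᵢ·n₀ᵢ/nᵢ) / Σ(cᵢ·n₁ᵢ/nᵢ), with n₁ᵢ = aᵢ+bᵢ (exposed), n₀ᵢ = cᵢ+dᵢ (unexposed), nᵢ = n₁ᵢ+n₀ᵢ.
Stratum 1 (Site A): n₁ = 132, n₀ = 417, n = 549; a·n₀/n = 50·417/549 = 37.9781; c·n₁/n = 131·132/549 = 31.4973
Stratum 2 (Site B): n₁ = 205, n₀ = 261, n = 466; a·n₀/n = 144·261/466 = 80.6524; c·n₁/n = 52·205/466 = 22.8755
Stratum 3 (Site C): n₁ = 415, n₀ = 411, n = 826; a·n₀/n = 196·411/826 = 97.5254; c·n₁/n = 123·415/826 = 61.7978
RR_MH = (37.9781 + 80.6524 + 97.5254) / (31.4973 + 22.8755 + 61.7978) = 216.1559 / 116.1706 = 1.86068

1.861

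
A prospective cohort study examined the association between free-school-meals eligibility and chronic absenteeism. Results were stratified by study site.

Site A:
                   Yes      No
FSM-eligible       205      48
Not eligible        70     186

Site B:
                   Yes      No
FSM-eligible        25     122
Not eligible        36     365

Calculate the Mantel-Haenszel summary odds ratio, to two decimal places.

6.26

OR_MH = Σ(aᵢdᵢ/nᵢ) / Σ(bᵢcᵢ/nᵢ), where nᵢ is the stratum total.
Stratum 1 (Site A): n = 509; a·d/n = 205·186/509 = 74.9116; b·c/n = 48·70/509 = 6.6012
Stratum 2 (Site B): n = 548; a·d/n = 25·365/548 = 16.6515; b·c/n = 122·36/548 = 8.0146
OR_MH = (74.9116 + 16.6515) / (6.6012 + 8.0146) = 91.5631 / 14.6158 = 6.26467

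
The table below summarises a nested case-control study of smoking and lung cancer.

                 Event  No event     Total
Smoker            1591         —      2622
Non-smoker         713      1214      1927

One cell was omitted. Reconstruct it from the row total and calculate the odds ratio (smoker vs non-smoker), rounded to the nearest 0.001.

The missing cell is in the exposed row: 2622 − 1591 = 1031.
So a = 1591, b = 1031, c = 713, d = 1214.
OR = (a·d)/(b·c) = (1591 × 1214) / (1031 × 713) = 1931474 / 735103 = 2.62749

2.627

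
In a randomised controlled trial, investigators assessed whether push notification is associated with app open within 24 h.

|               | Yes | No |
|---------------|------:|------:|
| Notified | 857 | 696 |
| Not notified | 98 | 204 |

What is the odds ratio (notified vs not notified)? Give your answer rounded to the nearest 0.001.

Cells: a = 857, b = 696, c = 98, d = 204.
OR = (a·d)/(b·c) = (857 × 204) / (696 × 98) = 174828 / 68208 = 2.56316
The odds of app open within 24 h are about 2.56 times as high in the notified group.

2.563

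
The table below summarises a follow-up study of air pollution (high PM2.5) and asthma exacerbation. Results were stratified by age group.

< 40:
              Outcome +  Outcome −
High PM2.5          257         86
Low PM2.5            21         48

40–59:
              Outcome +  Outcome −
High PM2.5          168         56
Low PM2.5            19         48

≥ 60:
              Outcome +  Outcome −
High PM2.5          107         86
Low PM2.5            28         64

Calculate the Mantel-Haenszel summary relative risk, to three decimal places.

2.277

RR_MH = Σ(aᵢ·n₀ᵢ/nᵢ) / Σ(cᵢ·n₁ᵢ/nᵢ), with n₁ᵢ = aᵢ+bᵢ (exposed), n₀ᵢ = cᵢ+dᵢ (unexposed), nᵢ = n₁ᵢ+n₀ᵢ.
Stratum 1 (< 40): n₁ = 343, n₀ = 69, n = 412; a·n₀/n = 257·69/412 = 43.0413; c·n₁/n = 21·343/412 = 17.4830
Stratum 2 (40–59): n₁ = 224, n₀ = 67, n = 291; a·n₀/n = 168·67/291 = 38.6804; c·n₁/n = 19·224/291 = 14.6254
Stratum 3 (≥ 60): n₁ = 193, n₀ = 92, n = 285; a·n₀/n = 107·92/285 = 34.5404; c·n₁/n = 28·193/285 = 18.9614
RR_MH = (43.0413 + 38.6804 + 34.5404) / (17.4830 + 14.6254 + 18.9614) = 116.2620 / 51.0698 = 2.27653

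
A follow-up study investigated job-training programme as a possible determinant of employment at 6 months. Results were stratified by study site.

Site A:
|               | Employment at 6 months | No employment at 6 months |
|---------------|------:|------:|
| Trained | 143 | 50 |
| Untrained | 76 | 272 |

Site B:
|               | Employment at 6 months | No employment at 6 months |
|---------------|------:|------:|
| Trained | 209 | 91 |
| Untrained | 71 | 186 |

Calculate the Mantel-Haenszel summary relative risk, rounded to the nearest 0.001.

RR_MH = Σ(aᵢ·n₀ᵢ/nᵢ) / Σ(cᵢ·n₁ᵢ/nᵢ), with n₁ᵢ = aᵢ+bᵢ (exposed), n₀ᵢ = cᵢ+dᵢ (unexposed), nᵢ = n₁ᵢ+n₀ᵢ.
Stratum 1 (Site A): n₁ = 193, n₀ = 348, n = 541; a·n₀/n = 143·348/541 = 91.9852; c·n₁/n = 76·193/541 = 27.1128
Stratum 2 (Site B): n₁ = 300, n₀ = 257, n = 557; a·n₀/n = 209·257/557 = 96.4327; c·n₁/n = 71·300/557 = 38.2406
RR_MH = (91.9852 + 96.4327) / (27.1128 + 38.2406) = 188.4179 / 65.3533 = 2.88306

2.883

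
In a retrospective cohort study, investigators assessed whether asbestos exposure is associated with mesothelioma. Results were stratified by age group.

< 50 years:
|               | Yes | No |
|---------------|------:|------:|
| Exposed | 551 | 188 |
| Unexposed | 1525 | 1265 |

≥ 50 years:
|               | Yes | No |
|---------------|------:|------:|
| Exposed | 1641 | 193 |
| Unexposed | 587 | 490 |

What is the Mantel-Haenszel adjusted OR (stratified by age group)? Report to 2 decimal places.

OR_MH = Σ(aᵢdᵢ/nᵢ) / Σ(bᵢcᵢ/nᵢ), where nᵢ is the stratum total.
Stratum 1 (< 50 years): n = 3529; a·d/n = 551·1265/3529 = 197.5106; b·c/n = 188·1525/3529 = 81.2411
Stratum 2 (≥ 50 years): n = 2911; a·d/n = 1641·490/2911 = 276.2247; b·c/n = 193·587/2911 = 38.9182
OR_MH = (197.5106 + 276.2247) / (81.2411 + 38.9182) = 473.7353 / 120.1594 = 3.94256

3.94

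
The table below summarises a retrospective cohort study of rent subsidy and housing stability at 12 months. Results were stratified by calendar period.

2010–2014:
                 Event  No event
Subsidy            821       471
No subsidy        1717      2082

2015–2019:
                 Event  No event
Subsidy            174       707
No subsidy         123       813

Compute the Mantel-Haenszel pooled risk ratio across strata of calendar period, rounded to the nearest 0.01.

RR_MH = Σ(aᵢ·n₀ᵢ/nᵢ) / Σ(cᵢ·n₁ᵢ/nᵢ), with n₁ᵢ = aᵢ+bᵢ (exposed), n₀ᵢ = cᵢ+dᵢ (unexposed), nᵢ = n₁ᵢ+n₀ᵢ.
Stratum 1 (2010–2014): n₁ = 1292, n₀ = 3799, n = 5091; a·n₀/n = 821·3799/5091 = 612.6456; c·n₁/n = 1717·1292/5091 = 435.7423
Stratum 2 (2015–2019): n₁ = 881, n₀ = 936, n = 1817; a·n₀/n = 174·936/1817 = 89.6335; c·n₁/n = 123·881/1817 = 59.6384
RR_MH = (612.6456 + 89.6335) / (435.7423 + 59.6384) = 702.2791 / 495.3807 = 1.41766

1.42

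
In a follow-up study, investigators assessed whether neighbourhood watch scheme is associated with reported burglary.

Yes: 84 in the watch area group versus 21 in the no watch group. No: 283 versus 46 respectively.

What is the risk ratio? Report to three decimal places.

From the description: a = 84, b = 283, c = 21, d = 46.
Risk in exposed = 84/367 = 0.22888; risk in unexposed = 21/67 = 0.31343.
RR = 0.22888 / 0.31343 = 0.73025
The risk is 27% lower among the exposed than among the unexposed.

0.730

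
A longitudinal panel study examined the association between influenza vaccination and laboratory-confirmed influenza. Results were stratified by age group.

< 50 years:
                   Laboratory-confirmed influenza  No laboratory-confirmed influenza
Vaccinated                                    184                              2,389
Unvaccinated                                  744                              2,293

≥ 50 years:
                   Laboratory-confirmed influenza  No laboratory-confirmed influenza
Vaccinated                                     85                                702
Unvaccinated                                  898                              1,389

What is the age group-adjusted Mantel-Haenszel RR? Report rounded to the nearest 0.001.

RR_MH = Σ(aᵢ·n₀ᵢ/nᵢ) / Σ(cᵢ·n₁ᵢ/nᵢ), with n₁ᵢ = aᵢ+bᵢ (exposed), n₀ᵢ = cᵢ+dᵢ (unexposed), nᵢ = n₁ᵢ+n₀ᵢ.
Stratum 1 (< 50 years): n₁ = 2573, n₀ = 3037, n = 5610; a·n₀/n = 184·3037/5610 = 99.6093; c·n₁/n = 744·2573/5610 = 341.2321
Stratum 2 (≥ 50 years): n₁ = 787, n₀ = 2287, n = 3074; a·n₀/n = 85·2287/3074 = 63.2385; c·n₁/n = 898·787/3074 = 229.9044
RR_MH = (99.6093 + 63.2385) / (341.2321 + 229.9044) = 162.8477 / 571.1364 = 0.28513

0.285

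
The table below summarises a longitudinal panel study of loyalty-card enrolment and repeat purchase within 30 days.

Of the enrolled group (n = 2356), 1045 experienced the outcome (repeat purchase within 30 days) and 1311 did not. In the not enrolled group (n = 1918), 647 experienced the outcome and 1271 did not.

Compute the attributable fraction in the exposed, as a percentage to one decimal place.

23.9

From the description: a = 1045, b = 1311, c = 647, d = 1271.
Risk in exposed = 1045/2356 = 0.44355; risk in unexposed = 647/1918 = 0.33733.
RR = 0.44355/0.33733 = 1.31488
AR% = (RR − 1)/RR × 100 = (1.31488 − 1)/1.31488 × 100 = 23.9473%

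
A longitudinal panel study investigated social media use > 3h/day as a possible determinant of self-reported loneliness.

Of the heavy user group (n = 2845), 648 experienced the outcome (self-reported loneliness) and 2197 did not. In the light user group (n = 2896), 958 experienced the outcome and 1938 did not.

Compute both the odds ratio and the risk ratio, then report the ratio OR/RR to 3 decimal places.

0.867

From the description: a = 648, b = 2197, c = 958, d = 1938.
OR = (648·1938)/(2197·958) = 1255824/2104726 = 0.59667
Risk in exposed = 648/2845 = 0.22777; risk in unexposed = 958/2896 = 0.33080; RR = 0.68853
OR/RR = 0.59667 / 0.68853 = 0.86658
The outcome is not rare, so the OR lies further from 1 than the RR.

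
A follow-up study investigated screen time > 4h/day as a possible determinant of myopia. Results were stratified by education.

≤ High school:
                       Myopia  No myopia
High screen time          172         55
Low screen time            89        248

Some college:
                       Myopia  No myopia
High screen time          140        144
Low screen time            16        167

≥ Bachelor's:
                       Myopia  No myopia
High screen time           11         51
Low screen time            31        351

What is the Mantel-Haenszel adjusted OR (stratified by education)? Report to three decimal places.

7.826

OR_MH = Σ(aᵢdᵢ/nᵢ) / Σ(bᵢcᵢ/nᵢ), where nᵢ is the stratum total.
Stratum 1 (≤ High school): n = 564; a·d/n = 172·248/564 = 75.6312; b·c/n = 55·89/564 = 8.6791
Stratum 2 (Some college): n = 467; a·d/n = 140·167/467 = 50.0642; b·c/n = 144·16/467 = 4.9336
Stratum 3 (≥ Bachelor's): n = 444; a·d/n = 11·351/444 = 8.6959; b·c/n = 51·31/444 = 3.5608
OR_MH = (75.6312 + 50.0642 + 8.6959) / (8.6791 + 4.9336 + 3.5608) = 134.3914 / 17.1735 = 7.82551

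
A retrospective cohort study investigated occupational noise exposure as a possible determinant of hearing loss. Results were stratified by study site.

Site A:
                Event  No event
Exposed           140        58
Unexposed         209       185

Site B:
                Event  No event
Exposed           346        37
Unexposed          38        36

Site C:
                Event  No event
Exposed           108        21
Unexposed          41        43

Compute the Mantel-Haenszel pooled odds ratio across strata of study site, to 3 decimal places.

3.363

OR_MH = Σ(aᵢdᵢ/nᵢ) / Σ(bᵢcᵢ/nᵢ), where nᵢ is the stratum total.
Stratum 1 (Site A): n = 592; a·d/n = 140·185/592 = 43.7500; b·c/n = 58·209/592 = 20.4764
Stratum 2 (Site B): n = 457; a·d/n = 346·36/457 = 27.2560; b·c/n = 37·38/457 = 3.0766
Stratum 3 (Site C): n = 213; a·d/n = 108·43/213 = 21.8028; b·c/n = 21·41/213 = 4.0423
OR_MH = (43.7500 + 27.2560 + 21.8028) / (20.4764 + 3.0766 + 4.0423) = 92.8088 / 27.5952 = 3.36322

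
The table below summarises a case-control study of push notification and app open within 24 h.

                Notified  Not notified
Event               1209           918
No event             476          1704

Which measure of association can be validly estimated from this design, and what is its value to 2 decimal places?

Reading the table with exposure as columns: a = 1209 (Notified, case), b = 476 (Notified, non-case), c = 918 (Not notified, case), d = 1704.
This is a case-control study: participants were sampled on outcome status, so risks in the source population cannot be estimated directly — relative risk is not valid here. The odds ratio is the appropriate measure.
OR = (a·d)/(b·c) = (1209 × 1704) / (476 × 918) = 2060136 / 436968 = 4.71462

4.71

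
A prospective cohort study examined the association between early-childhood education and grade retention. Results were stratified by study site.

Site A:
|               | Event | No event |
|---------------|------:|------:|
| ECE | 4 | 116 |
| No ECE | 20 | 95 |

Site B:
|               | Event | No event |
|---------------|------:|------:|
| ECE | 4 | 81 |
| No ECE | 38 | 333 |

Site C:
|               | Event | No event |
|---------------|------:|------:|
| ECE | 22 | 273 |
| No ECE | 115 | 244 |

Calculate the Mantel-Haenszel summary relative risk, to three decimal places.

RR_MH = Σ(aᵢ·n₀ᵢ/nᵢ) / Σ(cᵢ·n₁ᵢ/nᵢ), with n₁ᵢ = aᵢ+bᵢ (exposed), n₀ᵢ = cᵢ+dᵢ (unexposed), nᵢ = n₁ᵢ+n₀ᵢ.
Stratum 1 (Site A): n₁ = 120, n₀ = 115, n = 235; a·n₀/n = 4·115/235 = 1.9574; c·n₁/n = 20·120/235 = 10.2128
Stratum 2 (Site B): n₁ = 85, n₀ = 371, n = 456; a·n₀/n = 4·371/456 = 3.2544; c·n₁/n = 38·85/456 = 7.0833
Stratum 3 (Site C): n₁ = 295, n₀ = 359, n = 654; a·n₀/n = 22·359/654 = 12.0765; c·n₁/n = 115·295/654 = 51.8731
RR_MH = (1.9574 + 3.2544 + 12.0765) / (10.2128 + 7.0833 + 51.8731) = 17.2883 / 69.1692 = 0.24994

0.250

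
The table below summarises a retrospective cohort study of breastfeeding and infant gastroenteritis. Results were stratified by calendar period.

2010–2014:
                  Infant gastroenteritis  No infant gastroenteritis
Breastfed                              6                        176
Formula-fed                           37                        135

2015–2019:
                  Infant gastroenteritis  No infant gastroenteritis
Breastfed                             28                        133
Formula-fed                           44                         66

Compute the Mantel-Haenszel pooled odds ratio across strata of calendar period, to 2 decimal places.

0.23

OR_MH = Σ(aᵢdᵢ/nᵢ) / Σ(bᵢcᵢ/nᵢ), where nᵢ is the stratum total.
Stratum 1 (2010–2014): n = 354; a·d/n = 6·135/354 = 2.2881; b·c/n = 176·37/354 = 18.3955
Stratum 2 (2015–2019): n = 271; a·d/n = 28·66/271 = 6.8192; b·c/n = 133·44/271 = 21.5941
OR_MH = (2.2881 + 6.8192) / (18.3955 + 21.5941) = 9.1073 / 39.9896 = 0.22774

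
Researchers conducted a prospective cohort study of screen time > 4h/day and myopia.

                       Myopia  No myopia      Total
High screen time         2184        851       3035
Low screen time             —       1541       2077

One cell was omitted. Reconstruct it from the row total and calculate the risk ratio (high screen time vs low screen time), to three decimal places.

2.788

The missing cell is in the unexposed row: 2077 − 1541 = 536.
So a = 2184, b = 851, c = 536, d = 1541.
RR = [a/(a+b)] / [c/(c+d)] = (2184/3035) / (536/2077) = 0.71960/0.25806 = 2.78847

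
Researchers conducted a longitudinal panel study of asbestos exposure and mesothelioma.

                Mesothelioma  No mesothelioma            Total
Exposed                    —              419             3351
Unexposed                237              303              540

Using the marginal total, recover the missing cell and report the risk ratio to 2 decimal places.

1.99

The missing cell is in the exposed row: 3351 − 419 = 2932.
So a = 2932, b = 419, c = 237, d = 303.
RR = [a/(a+b)] / [c/(c+d)] = (2932/3351) / (237/540) = 0.87496/0.43889 = 1.99359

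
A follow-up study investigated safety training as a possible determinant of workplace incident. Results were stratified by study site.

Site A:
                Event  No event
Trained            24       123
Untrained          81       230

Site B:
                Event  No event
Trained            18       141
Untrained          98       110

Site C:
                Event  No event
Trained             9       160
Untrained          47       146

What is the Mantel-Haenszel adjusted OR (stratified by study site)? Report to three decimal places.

OR_MH = Σ(aᵢdᵢ/nᵢ) / Σ(bᵢcᵢ/nᵢ), where nᵢ is the stratum total.
Stratum 1 (Site A): n = 458; a·d/n = 24·230/458 = 12.0524; b·c/n = 123·81/458 = 21.7533
Stratum 2 (Site B): n = 367; a·d/n = 18·110/367 = 5.3951; b·c/n = 141·98/367 = 37.6512
Stratum 3 (Site C): n = 362; a·d/n = 9·146/362 = 3.6298; b·c/n = 160·47/362 = 20.7735
OR_MH = (12.0524 + 5.3951 + 3.6298) / (21.7533 + 37.6512 + 20.7735) = 21.0773 / 80.1780 = 0.26288

0.263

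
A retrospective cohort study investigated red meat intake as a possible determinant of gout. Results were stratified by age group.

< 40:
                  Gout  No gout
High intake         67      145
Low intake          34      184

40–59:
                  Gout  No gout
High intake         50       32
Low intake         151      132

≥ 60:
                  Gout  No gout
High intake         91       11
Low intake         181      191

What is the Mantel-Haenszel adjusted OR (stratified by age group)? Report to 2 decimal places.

OR_MH = Σ(aᵢdᵢ/nᵢ) / Σ(bᵢcᵢ/nᵢ), where nᵢ is the stratum total.
Stratum 1 (< 40): n = 430; a·d/n = 67·184/430 = 28.6698; b·c/n = 145·34/430 = 11.4651
Stratum 2 (40–59): n = 365; a·d/n = 50·132/365 = 18.0822; b·c/n = 32·151/365 = 13.2384
Stratum 3 (≥ 60): n = 474; a·d/n = 91·191/474 = 36.6688; b·c/n = 11·181/474 = 4.2004
OR_MH = (28.6698 + 18.0822 + 36.6688) / (11.4651 + 13.2384 + 4.2004) = 83.4207 / 28.9039 = 2.88614

2.89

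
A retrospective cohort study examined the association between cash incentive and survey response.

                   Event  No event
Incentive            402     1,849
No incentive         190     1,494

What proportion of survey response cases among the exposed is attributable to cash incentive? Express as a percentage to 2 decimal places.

36.82

Cells: a = 402, b = 1849, c = 190, d = 1494.
Risk in exposed = 402/2251 = 0.17859; risk in unexposed = 190/1684 = 0.11283.
RR = 0.17859/0.11283 = 1.58285
AR% = (RR − 1)/RR × 100 = (1.58285 − 1)/1.58285 × 100 = 36.8227%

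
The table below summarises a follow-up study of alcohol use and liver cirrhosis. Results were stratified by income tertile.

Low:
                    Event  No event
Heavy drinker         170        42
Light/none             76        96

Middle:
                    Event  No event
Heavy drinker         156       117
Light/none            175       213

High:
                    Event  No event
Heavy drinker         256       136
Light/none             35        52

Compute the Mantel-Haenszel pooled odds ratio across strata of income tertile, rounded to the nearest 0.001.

2.449

OR_MH = Σ(aᵢdᵢ/nᵢ) / Σ(bᵢcᵢ/nᵢ), where nᵢ is the stratum total.
Stratum 1 (Low): n = 384; a·d/n = 170·96/384 = 42.5000; b·c/n = 42·76/384 = 8.3125
Stratum 2 (Middle): n = 661; a·d/n = 156·213/661 = 50.2693; b·c/n = 117·175/661 = 30.9758
Stratum 3 (High): n = 479; a·d/n = 256·52/479 = 27.7912; b·c/n = 136·35/479 = 9.9374
OR_MH = (42.5000 + 50.2693 + 27.7912) / (8.3125 + 30.9758 + 9.9374) = 120.5605 / 49.2257 = 2.44914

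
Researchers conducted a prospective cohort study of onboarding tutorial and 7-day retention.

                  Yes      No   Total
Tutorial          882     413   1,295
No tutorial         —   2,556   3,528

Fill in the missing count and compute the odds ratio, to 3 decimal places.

The missing cell is in the unexposed row: 3528 − 2556 = 972.
So a = 882, b = 413, c = 972, d = 2556.
OR = (a·d)/(b·c) = (882 × 2556) / (413 × 972) = 2254392 / 401436 = 5.61582

5.616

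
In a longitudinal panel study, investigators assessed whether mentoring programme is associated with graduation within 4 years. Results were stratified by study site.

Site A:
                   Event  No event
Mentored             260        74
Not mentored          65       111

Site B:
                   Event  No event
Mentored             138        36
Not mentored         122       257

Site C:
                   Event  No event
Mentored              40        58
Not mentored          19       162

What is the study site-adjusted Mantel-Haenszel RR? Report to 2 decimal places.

RR_MH = Σ(aᵢ·n₀ᵢ/nᵢ) / Σ(cᵢ·n₁ᵢ/nᵢ), with n₁ᵢ = aᵢ+bᵢ (exposed), n₀ᵢ = cᵢ+dᵢ (unexposed), nᵢ = n₁ᵢ+n₀ᵢ.
Stratum 1 (Site A): n₁ = 334, n₀ = 176, n = 510; a·n₀/n = 260·176/510 = 89.7255; c·n₁/n = 65·334/510 = 42.5686
Stratum 2 (Site B): n₁ = 174, n₀ = 379, n = 553; a·n₀/n = 138·379/553 = 94.5787; c·n₁/n = 122·174/553 = 38.3870
Stratum 3 (Site C): n₁ = 98, n₀ = 181, n = 279; a·n₀/n = 40·181/279 = 25.9498; c·n₁/n = 19·98/279 = 6.6738
RR_MH = (89.7255 + 94.5787 + 25.9498) / (42.5686 + 38.3870 + 6.6738) = 210.2540 / 87.6294 = 2.39935

2.40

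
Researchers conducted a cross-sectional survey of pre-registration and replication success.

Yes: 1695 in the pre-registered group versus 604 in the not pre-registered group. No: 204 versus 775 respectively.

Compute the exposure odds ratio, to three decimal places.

From the description: a = 1695, b = 204, c = 604, d = 775.
OR = (a·d)/(b·c) = (1695 × 775) / (204 × 604) = 1313625 / 123216 = 10.66116
The odds of replication success are about 10.66 times as high in the pre-registered group.

10.661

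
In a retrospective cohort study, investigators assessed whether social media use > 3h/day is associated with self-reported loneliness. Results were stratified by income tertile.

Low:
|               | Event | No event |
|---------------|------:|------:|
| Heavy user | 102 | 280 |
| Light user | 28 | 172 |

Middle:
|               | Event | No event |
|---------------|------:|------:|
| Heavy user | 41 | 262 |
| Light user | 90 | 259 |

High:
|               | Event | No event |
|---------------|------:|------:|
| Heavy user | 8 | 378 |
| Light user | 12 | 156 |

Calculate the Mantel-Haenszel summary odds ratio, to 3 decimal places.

OR_MH = Σ(aᵢdᵢ/nᵢ) / Σ(bᵢcᵢ/nᵢ), where nᵢ is the stratum total.
Stratum 1 (Low): n = 582; a·d/n = 102·172/582 = 30.1443; b·c/n = 280·28/582 = 13.4708
Stratum 2 (Middle): n = 652; a·d/n = 41·259/652 = 16.2868; b·c/n = 262·90/652 = 36.1656
Stratum 3 (High): n = 554; a·d/n = 8·156/554 = 2.2527; b·c/n = 378·12/554 = 8.1877
OR_MH = (30.1443 + 16.2868 + 2.2527) / (13.4708 + 36.1656 + 8.1877) = 48.6838 / 57.8242 = 0.84193

0.842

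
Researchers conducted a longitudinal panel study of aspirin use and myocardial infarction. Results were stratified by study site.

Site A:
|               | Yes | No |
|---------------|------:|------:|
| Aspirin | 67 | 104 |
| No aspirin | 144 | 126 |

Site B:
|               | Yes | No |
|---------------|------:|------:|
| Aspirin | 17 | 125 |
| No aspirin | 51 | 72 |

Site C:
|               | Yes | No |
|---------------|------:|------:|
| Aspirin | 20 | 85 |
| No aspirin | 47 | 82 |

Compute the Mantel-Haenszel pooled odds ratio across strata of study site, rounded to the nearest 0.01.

OR_MH = Σ(aᵢdᵢ/nᵢ) / Σ(bᵢcᵢ/nᵢ), where nᵢ is the stratum total.
Stratum 1 (Site A): n = 441; a·d/n = 67·126/441 = 19.1429; b·c/n = 104·144/441 = 33.9592
Stratum 2 (Site B): n = 265; a·d/n = 17·72/265 = 4.6189; b·c/n = 125·51/265 = 24.0566
Stratum 3 (Site C): n = 234; a·d/n = 20·82/234 = 7.0085; b·c/n = 85·47/234 = 17.0726
OR_MH = (19.1429 + 4.6189 + 7.0085) / (33.9592 + 24.0566 + 17.0726) = 30.7703 / 75.0884 = 0.40979

0.41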